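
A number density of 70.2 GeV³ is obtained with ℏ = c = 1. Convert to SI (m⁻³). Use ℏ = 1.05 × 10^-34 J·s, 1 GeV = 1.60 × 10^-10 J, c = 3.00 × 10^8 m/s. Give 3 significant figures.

Number density is [L]⁻³ = [E]³/(ℏc)³.
1 GeV³ → 1/(ℏc)³ × (1 GeV in J)³ = 1.31 × 10^47 m⁻³.
Result: 70.2 × 1.31 × 10^47 = 9.20 × 10^48 m⁻³.

9.20 × 10^48 m⁻³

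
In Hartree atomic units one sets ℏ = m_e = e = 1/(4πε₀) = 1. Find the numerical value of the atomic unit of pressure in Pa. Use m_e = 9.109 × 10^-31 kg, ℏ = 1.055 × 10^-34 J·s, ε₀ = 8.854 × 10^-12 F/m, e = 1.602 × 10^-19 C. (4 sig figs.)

2.929 × 10^13 Pa

P_au = E_h/a₀³ = m_e⁴e¹⁰/((4πε₀)⁵ℏ⁸)
E_h = 4.354 × 10^-18 J
a₀ = 5.297 × 10^-11 m
E_h/a₀³ = 2.929 × 10^13 Pa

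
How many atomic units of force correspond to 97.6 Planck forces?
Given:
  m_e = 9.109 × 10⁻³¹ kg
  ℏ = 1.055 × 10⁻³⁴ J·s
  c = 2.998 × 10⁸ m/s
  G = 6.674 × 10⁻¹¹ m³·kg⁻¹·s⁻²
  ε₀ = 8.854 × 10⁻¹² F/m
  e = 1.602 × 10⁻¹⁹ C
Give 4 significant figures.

1.437 × 10⁵³

Planck force: F_P = c⁴/G = 1.210 × 10⁴⁴ N
atomic unit of force: F_au = E_h/a₀ = m_e²e⁶/((4πε₀)³ℏ⁴) = 8.220 × 10⁻⁸ N
97.6 × 1.210 × 10⁴⁴ / 8.220 × 10⁻⁸ = 1.437 × 10⁵³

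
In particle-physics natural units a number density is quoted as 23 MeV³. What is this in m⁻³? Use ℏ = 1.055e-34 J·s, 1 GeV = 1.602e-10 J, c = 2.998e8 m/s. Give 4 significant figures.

2.989e39 m⁻³

Number density is [L]⁻³ = [E]³/(ℏc)³.
1 GeV³ → 1/(ℏc)³ × (1 GeV in J)³ = 1.299e47 m⁻³.
Convert the energy scale: 23 MeV³ = 2.30e-8 GeV³.
Result: 2.30e-8 × 1.299e47 = 2.989e39 m⁻³.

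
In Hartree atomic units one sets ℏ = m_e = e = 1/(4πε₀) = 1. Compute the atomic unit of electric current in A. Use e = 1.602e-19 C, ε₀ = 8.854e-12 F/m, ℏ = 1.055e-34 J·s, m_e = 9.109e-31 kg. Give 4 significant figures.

6.612e-3 A

I_au = e E_h/ℏ = m_e e⁵/((4πε₀)²ℏ³)
E_h = 4.354e-18 J
e·E_h/ℏ = 6.612e-3 A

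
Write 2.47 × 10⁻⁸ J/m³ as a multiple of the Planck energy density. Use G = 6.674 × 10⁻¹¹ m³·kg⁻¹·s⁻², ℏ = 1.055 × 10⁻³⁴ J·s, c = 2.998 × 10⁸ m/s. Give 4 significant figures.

5.332 × 10⁻¹²²

Planck energy density: u_P = c⁷/(ℏG²) = 4.632 × 10¹¹³ J/m³.
2.47 × 10⁻⁸ / 4.632 × 10¹¹³ = 5.332 × 10⁻¹²²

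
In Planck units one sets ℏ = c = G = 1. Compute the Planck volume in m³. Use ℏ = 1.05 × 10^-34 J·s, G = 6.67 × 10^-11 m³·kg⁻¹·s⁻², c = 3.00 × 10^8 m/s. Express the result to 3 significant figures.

4.18 × 10^-105 m³

V_P = (ℏG/c³)^(3/2)
  = √(1.75 × 10^-209)
  = 4.18 × 10^-105 m³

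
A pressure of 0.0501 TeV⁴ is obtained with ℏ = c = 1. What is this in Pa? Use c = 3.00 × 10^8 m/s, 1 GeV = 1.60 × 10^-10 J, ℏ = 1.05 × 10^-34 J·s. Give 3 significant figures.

1.05 × 10^48 Pa

Pressure is [E]/[L]³ = [E]⁴/(ℏc)³.
1 GeV⁴ → 1/(ℏc)³ × (1 GeV in J)⁴ = 2.10 × 10^37 Pa.
Convert the energy scale: 0.0501 TeV⁴ = 5.01 × 10^10 GeV⁴.
Result: 5.01 × 10^10 × 2.10 × 10^37 = 1.05 × 10^48 Pa.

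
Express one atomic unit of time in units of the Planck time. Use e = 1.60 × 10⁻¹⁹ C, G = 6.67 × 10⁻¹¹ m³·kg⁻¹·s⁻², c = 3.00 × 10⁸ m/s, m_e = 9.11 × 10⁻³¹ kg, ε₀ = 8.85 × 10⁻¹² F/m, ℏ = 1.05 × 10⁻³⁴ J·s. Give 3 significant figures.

4.47 × 10²⁶

atomic unit of time: τ_au = (4πε₀)²ℏ³/(m_e e⁴) = 2.40 × 10⁻¹⁷ s
Planck time: t_P = √(ℏG/c⁵) = 5.37 × 10⁻⁴⁴ s
ratio = 2.40 × 10⁻¹⁷ / 5.37 × 10⁻⁴⁴ = 4.47 × 10²⁶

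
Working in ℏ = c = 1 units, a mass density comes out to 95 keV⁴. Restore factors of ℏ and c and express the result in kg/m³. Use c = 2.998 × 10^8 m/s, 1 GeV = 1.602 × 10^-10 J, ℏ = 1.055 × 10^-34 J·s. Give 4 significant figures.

0.02200 kg/m³

Mass density is [E]/(c²[L]³) = [E]⁴/(ℏ³c⁵).
1 GeV⁴ → 1/(ℏ³c⁵) × (1 GeV in J)⁴ = 2.316 × 10^20 kg/m³.
Convert the energy scale: 95 keV⁴ = 9.50 × 10^-23 GeV⁴.
Result: 9.50 × 10^-23 × 2.316 × 10^20 = 0.02200 kg/m³.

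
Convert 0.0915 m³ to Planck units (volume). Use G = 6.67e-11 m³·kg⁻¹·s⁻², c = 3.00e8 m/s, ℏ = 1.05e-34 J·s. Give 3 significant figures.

2.19e103

Planck volume: V_P = (ℏG/c³)^(3/2) = 4.18e-105 m³.
0.0915 / 4.18e-105 = 2.19e103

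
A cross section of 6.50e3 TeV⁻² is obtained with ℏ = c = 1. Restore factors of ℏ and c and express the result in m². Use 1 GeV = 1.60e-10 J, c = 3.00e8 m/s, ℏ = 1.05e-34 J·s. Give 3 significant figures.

Area is [L]² = [E]⁻²·(ℏc)²; restore (ℏc)².
1 GeV⁻² → (ℏc)² × (1 GeV in J)⁻² = 3.88e-32 m².
Convert the energy scale: 6.50e3 TeV⁻² = 6.50e-3 GeV⁻².
Result: 6.50e-3 × 3.88e-32 = 2.52e-34 m².

2.52e-34 m²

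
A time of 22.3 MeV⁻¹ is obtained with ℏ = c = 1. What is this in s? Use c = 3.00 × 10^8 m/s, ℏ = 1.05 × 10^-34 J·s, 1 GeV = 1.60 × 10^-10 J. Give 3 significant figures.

1.46 × 10^-20 s

A time is [E]⁻¹ in ℏ=c=1; restore one factor of ℏ.
1 GeV⁻¹ → ℏ × (1 GeV in J)⁻¹ = 6.56 × 10^-25 s.
Convert the energy scale: 22.3 MeV⁻¹ = 2.23 × 10^4 GeV⁻¹.
Result: 2.23 × 10^4 × 6.56 × 10^-25 = 1.46 × 10^-20 s.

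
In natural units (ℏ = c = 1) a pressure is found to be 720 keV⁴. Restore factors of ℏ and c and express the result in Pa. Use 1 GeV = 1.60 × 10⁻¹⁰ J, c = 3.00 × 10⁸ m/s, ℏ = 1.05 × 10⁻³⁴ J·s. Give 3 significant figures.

Pressure is [E]/[L]³ = [E]⁴/(ℏc)³.
1 GeV⁴ → 1/(ℏc)³ × (1 GeV in J)⁴ = 2.10 × 10³⁷ Pa.
Convert the energy scale: 720 keV⁴ = 7.20 × 10⁻²² GeV⁴.
Result: 7.20 × 10⁻²² × 2.10 × 10³⁷ = 1.51 × 10¹⁶ Pa.

1.51 × 10¹⁶ Pa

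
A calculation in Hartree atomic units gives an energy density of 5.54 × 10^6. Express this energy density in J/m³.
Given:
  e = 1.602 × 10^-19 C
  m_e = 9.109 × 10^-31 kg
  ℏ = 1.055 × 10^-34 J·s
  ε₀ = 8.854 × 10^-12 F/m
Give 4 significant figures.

1.623 × 10^20 J/m³

One atomic unit of energy density: u_au = E_h/a₀³ = m_e⁴e¹⁰/((4πε₀)⁵ℏ⁸) = 2.929 × 10^13 J/m³.
5.54 × 10^6 × 2.929 × 10^13 J/m³ = 1.623 × 10^20 J/m³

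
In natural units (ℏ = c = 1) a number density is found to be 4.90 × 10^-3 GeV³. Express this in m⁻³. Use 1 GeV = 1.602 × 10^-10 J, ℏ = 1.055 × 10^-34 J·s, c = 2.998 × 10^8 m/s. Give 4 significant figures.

6.367 × 10^44 m⁻³

Number density is [L]⁻³ = [E]³/(ℏc)³.
1 GeV³ → 1/(ℏc)³ × (1 GeV in J)³ = 1.299 × 10^47 m⁻³.
Result: 4.90 × 10^-3 × 1.299 × 10^47 = 6.367 × 10^44 m⁻³.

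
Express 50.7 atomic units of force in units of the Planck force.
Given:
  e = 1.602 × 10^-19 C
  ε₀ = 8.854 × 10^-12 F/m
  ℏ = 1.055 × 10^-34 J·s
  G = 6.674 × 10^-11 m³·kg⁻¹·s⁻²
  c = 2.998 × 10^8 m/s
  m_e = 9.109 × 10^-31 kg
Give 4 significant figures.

atomic unit of force: F_au = E_h/a₀ = m_e²e⁶/((4πε₀)³ℏ⁴) = 8.220 × 10^-8 N
Planck force: F_P = c⁴/G = 1.210 × 10^44 N
50.7 × 8.220 × 10^-8 / 1.210 × 10^44 = 3.443 × 10^-50

3.443 × 10^-50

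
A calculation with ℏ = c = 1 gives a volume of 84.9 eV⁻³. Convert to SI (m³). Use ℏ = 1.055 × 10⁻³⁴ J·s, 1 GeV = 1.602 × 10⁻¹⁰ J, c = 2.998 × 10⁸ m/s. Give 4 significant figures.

Volume is [L]³ = [E]⁻³·(ℏc)³.
1 GeV⁻³ → (ℏc)³ × (1 GeV in J)⁻³ = 7.696 × 10⁻⁴⁸ m³.
Convert the energy scale: 84.9 eV⁻³ = 8.49 × 10²⁸ GeV⁻³.
Result: 8.49 × 10²⁸ × 7.696 × 10⁻⁴⁸ = 6.534 × 10⁻¹⁹ m³.

6.534 × 10⁻¹⁹ m³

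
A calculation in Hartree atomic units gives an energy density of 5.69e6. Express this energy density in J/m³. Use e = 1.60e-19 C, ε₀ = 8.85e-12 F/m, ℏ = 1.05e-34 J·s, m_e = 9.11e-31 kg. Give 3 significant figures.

1.71e20 J/m³

One atomic unit of energy density: u_au = E_h/a₀³ = m_e⁴e¹⁰/((4πε₀)⁵ℏ⁸) = 3.01e13 J/m³.
5.69e6 × 3.01e13 J/m³ = 1.71e20 J/m³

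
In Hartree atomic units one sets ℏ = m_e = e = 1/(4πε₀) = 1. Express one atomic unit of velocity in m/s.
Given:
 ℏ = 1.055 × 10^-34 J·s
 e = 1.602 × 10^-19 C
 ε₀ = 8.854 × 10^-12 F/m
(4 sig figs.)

v_au = e²/(4πε₀ℏ)
  = 2.566 × 10^-38 / 1.174 × 10^-44
  = 2.186 × 10^6 m/s

2.186 × 10^6 m/s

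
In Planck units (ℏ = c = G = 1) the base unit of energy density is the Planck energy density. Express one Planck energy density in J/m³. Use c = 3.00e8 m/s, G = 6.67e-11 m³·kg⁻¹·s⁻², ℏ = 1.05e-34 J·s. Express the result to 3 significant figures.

4.68e113 J/m³

u_P = c⁷/(ℏG²)
  = 2.19e59 / 4.67e-55
  = 4.68e113 J/m³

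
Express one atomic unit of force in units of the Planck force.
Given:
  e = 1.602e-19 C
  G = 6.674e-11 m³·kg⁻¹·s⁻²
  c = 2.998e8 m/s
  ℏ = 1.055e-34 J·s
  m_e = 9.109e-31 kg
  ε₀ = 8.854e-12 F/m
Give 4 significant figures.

atomic unit of force: F_au = E_h/a₀ = m_e²e⁶/((4πε₀)³ℏ⁴) = 8.220e-8 N
Planck force: F_P = c⁴/G = 1.210e44 N
ratio = 8.220e-8 / 1.210e44 = 6.791e-52

6.791e-52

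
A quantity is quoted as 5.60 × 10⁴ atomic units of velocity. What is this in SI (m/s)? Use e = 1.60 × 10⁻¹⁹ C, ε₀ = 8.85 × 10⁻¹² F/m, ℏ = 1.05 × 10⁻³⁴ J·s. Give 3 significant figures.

1.23 × 10¹¹ m/s

One atomic unit of velocity: v_au = e²/(4πε₀ℏ) = 2.19 × 10⁶ m/s.
5.60 × 10⁴ × 2.19 × 10⁶ m/s = 1.23 × 10¹¹ m/s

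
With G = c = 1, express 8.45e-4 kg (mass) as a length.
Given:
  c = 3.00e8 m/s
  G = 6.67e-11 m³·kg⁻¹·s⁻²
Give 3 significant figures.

In G = c = 1 units mass has dimensions of length; the conversion factor is G/c².
8.45e-4 kg × (G/c²) = 6.26e-31 m

6.26e-31 m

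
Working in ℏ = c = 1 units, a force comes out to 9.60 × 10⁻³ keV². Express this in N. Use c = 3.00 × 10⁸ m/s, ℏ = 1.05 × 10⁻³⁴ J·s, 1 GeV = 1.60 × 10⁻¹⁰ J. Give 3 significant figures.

Force is [E]/[L] = [E]²/(ℏc); restore (ℏc)⁻¹.
1 GeV² → 1/(ℏc) × (1 GeV in J)² = 8.13 × 10⁵ N.
Convert the energy scale: 9.60 × 10⁻³ keV² = 9.60 × 10⁻¹⁵ GeV².
Result: 9.60 × 10⁻¹⁵ × 8.13 × 10⁵ = 7.80 × 10⁻⁹ N.

7.80 × 10⁻⁹ N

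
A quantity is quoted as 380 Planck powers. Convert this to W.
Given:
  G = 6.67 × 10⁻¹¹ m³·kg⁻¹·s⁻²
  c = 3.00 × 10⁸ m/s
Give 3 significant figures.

1.38 × 10⁵⁵ W

One Planck power: P_P = c⁵/G = 3.64 × 10⁵² W.
380 × 3.64 × 10⁵² W = 1.38 × 10⁵⁵ W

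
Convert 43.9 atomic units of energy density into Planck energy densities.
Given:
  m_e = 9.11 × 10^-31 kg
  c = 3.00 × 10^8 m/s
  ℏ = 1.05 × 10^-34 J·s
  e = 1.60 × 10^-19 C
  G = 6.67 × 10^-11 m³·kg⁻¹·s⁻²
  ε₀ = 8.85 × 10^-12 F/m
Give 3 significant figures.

atomic unit of energy density: u_au = E_h/a₀³ = m_e⁴e¹⁰/((4πε₀)⁵ℏ⁸) = 3.01 × 10^13 J/m³
Planck energy density: u_P = c⁷/(ℏG²) = 4.68 × 10^113 J/m³
43.9 × 3.01 × 10^13 / 4.68 × 10^113 = 2.83 × 10^-99

2.83 × 10^-99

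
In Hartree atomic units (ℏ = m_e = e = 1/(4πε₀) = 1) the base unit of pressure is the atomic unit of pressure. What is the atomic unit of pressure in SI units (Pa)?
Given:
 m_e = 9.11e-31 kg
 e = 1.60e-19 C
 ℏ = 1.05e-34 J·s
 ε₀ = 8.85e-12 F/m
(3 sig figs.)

3.01e13 Pa

P_au = E_h/a₀³ = m_e⁴e¹⁰/((4πε₀)⁵ℏ⁸)
E_h = 4.38e-18 J
a₀ = 5.26e-11 m
E_h/a₀³ = 3.01e13 Pa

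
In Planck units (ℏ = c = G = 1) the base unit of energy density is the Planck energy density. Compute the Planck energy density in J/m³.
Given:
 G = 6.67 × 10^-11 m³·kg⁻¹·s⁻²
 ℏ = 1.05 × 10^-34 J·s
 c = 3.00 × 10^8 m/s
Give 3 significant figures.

4.68 × 10^113 J/m³

u_P = c⁷/(ℏG²)
  = 2.19 × 10^59 / 4.67 × 10^-55
  = 4.68 × 10^113 J/m³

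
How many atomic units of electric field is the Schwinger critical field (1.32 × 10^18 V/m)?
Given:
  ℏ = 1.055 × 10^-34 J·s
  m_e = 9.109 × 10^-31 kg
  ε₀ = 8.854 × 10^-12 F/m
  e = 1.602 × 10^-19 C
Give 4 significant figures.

atomic unit of electric field: E_au = E_h/(e a₀) = m_e²e⁵/((4πε₀)³ℏ⁴) = 5.131 × 10^11 V/m.
1.32 × 10^18 / 5.131 × 10^11 = 2.573 × 10^6

2.573 × 10^6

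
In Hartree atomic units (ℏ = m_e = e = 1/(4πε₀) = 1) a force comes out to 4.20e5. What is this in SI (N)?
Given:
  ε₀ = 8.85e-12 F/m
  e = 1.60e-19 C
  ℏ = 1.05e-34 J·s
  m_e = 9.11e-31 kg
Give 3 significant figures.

0.0350 N

One atomic unit of force: F_au = E_h/a₀ = m_e²e⁶/((4πε₀)³ℏ⁴) = 8.33e-8 N.
4.20e5 × 8.33e-8 N = 0.0350 N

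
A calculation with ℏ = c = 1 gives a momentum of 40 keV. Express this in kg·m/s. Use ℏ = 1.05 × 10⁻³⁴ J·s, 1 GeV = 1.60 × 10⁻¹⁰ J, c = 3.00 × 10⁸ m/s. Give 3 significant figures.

2.13 × 10⁻²³ kg·m/s

Momentum is [E]/c; divide by c.
1 GeV → 1/c × (1 GeV in J) = 5.33 × 10⁻¹⁹ kg·m/s.
Convert the energy scale: 40 keV = 4.00 × 10⁻⁵ GeV.
Result: 4.00 × 10⁻⁵ × 5.33 × 10⁻¹⁹ = 2.13 × 10⁻²³ kg·m/s.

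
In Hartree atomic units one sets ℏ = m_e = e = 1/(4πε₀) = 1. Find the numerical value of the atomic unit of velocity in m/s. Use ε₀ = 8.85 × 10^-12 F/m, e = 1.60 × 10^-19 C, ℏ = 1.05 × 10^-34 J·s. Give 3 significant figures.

2.19 × 10^6 m/s

v_au = e²/(4πε₀ℏ)
  = 2.56 × 10^-38 / 1.17 × 10^-44
  = 2.19 × 10^6 m/s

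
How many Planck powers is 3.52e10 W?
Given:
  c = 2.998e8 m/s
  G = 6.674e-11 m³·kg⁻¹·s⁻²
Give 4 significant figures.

Planck power: P_P = c⁵/G = 3.629e52 W.
3.52e10 / 3.629e52 = 9.700e-43

9.700e-43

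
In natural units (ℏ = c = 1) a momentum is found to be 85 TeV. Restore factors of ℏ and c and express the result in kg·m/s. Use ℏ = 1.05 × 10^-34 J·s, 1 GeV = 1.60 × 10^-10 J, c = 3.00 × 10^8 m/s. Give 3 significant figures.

Momentum is [E]/c; divide by c.
1 GeV → 1/c × (1 GeV in J) = 5.33 × 10^-19 kg·m/s.
Convert the energy scale: 85 TeV = 8.50 × 10^4 GeV.
Result: 8.50 × 10^4 × 5.33 × 10^-19 = 4.53 × 10^-14 kg·m/s.

4.53 × 10^-14 kg·m/s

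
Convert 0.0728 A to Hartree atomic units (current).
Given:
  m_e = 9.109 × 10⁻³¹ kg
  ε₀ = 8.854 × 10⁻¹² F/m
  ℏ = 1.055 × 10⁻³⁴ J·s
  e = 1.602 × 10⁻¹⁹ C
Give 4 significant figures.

atomic unit of electric current: I_au = e E_h/ℏ = m_e e⁵/((4πε₀)²ℏ³) = 6.612 × 10⁻³ A.
0.0728 / 6.612 × 10⁻³ = 11.01

11.01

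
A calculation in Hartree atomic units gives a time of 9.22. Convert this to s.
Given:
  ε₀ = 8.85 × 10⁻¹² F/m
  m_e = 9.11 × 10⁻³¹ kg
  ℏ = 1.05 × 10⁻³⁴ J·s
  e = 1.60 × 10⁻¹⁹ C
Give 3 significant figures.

One atomic unit of time: τ_au = (4πε₀)²ℏ³/(m_e e⁴) = 2.40 × 10⁻¹⁷ s.
9.22 × 2.40 × 10⁻¹⁷ s = 2.21 × 10⁻¹⁶ s

2.21 × 10⁻¹⁶ s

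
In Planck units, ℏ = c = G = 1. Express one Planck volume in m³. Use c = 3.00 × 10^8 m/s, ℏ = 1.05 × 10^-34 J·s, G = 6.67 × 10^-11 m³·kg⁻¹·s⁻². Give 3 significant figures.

From ℏ = c = G = 1 the volume scale is V_P = (ℏG/c³)^(3/2).
  = √(1.75 × 10^-209)
  = 4.18 × 10^-105 m³

4.18 × 10^-105 m³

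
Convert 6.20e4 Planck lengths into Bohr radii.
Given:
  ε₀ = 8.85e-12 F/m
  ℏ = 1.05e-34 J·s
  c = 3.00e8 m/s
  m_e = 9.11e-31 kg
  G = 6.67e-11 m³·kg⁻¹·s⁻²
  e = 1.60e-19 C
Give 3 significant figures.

Planck length: ℓ_P = √(ℏG/c³) = 1.61e-35 m
Bohr radius: a₀ = 4πε₀ℏ²/(m_e e²) = 5.26e-11 m
6.20e4 × 1.61e-35 / 5.26e-11 = 1.90e-20

1.90e-20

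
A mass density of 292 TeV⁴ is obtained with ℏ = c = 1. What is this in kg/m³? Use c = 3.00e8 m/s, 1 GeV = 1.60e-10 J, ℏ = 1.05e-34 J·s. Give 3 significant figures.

Mass density is [E]/(c²[L]³) = [E]⁴/(ℏ³c⁵).
1 GeV⁴ → 1/(ℏ³c⁵) × (1 GeV in J)⁴ = 2.33e20 kg/m³.
Convert the energy scale: 292 TeV⁴ = 2.92e14 GeV⁴.
Result: 2.92e14 × 2.33e20 = 6.80e34 kg/m³.

6.80e34 kg/m³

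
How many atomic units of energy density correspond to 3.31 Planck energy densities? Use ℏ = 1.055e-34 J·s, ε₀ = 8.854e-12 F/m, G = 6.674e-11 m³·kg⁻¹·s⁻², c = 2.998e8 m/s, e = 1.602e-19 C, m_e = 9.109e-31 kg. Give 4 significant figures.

5.235e100

Planck energy density: u_P = c⁷/(ℏG²) = 4.632e113 J/m³
atomic unit of energy density: u_au = E_h/a₀³ = m_e⁴e¹⁰/((4πε₀)⁵ℏ⁸) = 2.929e13 J/m³
3.31 × 4.632e113 / 2.929e13 = 5.235e100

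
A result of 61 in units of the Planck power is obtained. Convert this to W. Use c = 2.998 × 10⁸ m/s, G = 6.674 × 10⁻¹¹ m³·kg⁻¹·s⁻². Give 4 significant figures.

One Planck power: P_P = c⁵/G = 3.629 × 10⁵² W.
61 × 3.629 × 10⁵² W = 2.214 × 10⁵⁴ W

2.214 × 10⁵⁴ W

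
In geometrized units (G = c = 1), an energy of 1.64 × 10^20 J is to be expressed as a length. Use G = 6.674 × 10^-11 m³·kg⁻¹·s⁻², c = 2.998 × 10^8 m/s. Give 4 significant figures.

Energy → length via G/c⁴.
1.64 × 10^20 J × (G/c⁴) = 1.355 × 10^-24 m

1.355 × 10^-24 m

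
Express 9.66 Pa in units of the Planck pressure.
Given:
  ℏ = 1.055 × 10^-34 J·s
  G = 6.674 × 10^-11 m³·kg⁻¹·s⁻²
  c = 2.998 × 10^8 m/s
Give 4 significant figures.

Planck pressure: p_P = c⁷/(ℏG²) = 4.632 × 10^113 Pa.
9.66 / 4.632 × 10^113 = 2.085 × 10^-113

2.085 × 10^-113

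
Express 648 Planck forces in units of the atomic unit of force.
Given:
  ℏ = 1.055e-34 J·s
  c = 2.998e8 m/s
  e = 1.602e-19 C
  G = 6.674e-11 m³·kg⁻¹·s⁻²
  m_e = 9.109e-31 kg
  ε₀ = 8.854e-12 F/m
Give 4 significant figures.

9.542e53

Planck force: F_P = c⁴/G = 1.210e44 N
atomic unit of force: F_au = E_h/a₀ = m_e²e⁶/((4πε₀)³ℏ⁴) = 8.220e-8 N
648 × 1.210e44 / 8.220e-8 = 9.542e53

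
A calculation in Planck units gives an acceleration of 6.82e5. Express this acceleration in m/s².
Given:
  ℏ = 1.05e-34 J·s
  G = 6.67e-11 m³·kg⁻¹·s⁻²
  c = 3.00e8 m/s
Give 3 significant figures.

3.81e57 m/s²

One Planck acceleration: a_P = √(c⁷/(ℏG)) = 5.59e51 m/s².
6.82e5 × 5.59e51 m/s² = 3.81e57 m/s²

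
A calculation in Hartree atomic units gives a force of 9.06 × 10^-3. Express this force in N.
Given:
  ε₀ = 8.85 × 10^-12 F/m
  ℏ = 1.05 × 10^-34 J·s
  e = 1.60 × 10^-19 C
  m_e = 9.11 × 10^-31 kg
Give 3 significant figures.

One atomic unit of force: F_au = E_h/a₀ = m_e²e⁶/((4πε₀)³ℏ⁴) = 8.33 × 10^-8 N.
9.06 × 10^-3 × 8.33 × 10^-8 N = 7.55 × 10^-10 N

7.55 × 10^-10 N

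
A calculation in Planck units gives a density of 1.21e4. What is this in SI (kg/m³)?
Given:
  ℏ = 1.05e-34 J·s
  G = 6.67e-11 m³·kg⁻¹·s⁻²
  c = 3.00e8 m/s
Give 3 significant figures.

6.29e100 kg/m³

One Planck density: ρ_P = c⁵/(ℏG²) = 5.20e96 kg/m³.
1.21e4 × 5.20e96 kg/m³ = 6.29e100 kg/m³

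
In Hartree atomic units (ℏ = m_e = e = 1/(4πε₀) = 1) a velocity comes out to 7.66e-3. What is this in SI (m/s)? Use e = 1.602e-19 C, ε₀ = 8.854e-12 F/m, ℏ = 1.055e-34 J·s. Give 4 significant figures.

One atomic unit of velocity: v_au = e²/(4πε₀ℏ) = 2.186e6 m/s.
7.66e-3 × 2.186e6 m/s = 1.675e4 m/s

1.675e4 m/s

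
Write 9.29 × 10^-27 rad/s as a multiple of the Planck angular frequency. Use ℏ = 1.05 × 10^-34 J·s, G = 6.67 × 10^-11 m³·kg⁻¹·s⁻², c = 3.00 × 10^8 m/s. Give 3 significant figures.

Planck angular frequency: ω_P = √(c⁵/(ℏG)) = 1.86 × 10^43 rad/s.
9.29 × 10^-27 / 1.86 × 10^43 = 4.99 × 10^-70

4.99 × 10^-70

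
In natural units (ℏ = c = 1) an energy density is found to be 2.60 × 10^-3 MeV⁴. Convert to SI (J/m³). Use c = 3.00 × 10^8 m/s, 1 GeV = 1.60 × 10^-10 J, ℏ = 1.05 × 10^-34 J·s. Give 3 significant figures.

[E]/[L]³ = [E]⁴/(ℏc)³; restore (ℏc)⁻³.
1 GeV⁴ → 1/(ℏc)³ × (1 GeV in J)⁴ = 2.10 × 10^37 J/m³.
Convert the energy scale: 2.60 × 10^-3 MeV⁴ = 2.60 × 10^-15 GeV⁴.
Result: 2.60 × 10^-15 × 2.10 × 10^37 = 5.45 × 10^22 J/m³.

5.45 × 10^22 J/m³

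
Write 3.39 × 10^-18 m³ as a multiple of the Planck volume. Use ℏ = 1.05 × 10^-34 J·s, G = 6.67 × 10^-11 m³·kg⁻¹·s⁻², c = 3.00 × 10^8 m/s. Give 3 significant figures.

Planck volume: V_P = (ℏG/c³)^(3/2) = 4.18 × 10^-105 m³.
3.39 × 10^-18 / 4.18 × 10^-105 = 8.11 × 10^86

8.11 × 10^86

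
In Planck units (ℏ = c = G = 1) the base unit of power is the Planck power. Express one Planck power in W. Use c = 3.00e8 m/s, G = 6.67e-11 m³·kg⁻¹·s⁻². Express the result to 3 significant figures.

P_P = c⁵/G
  = 2.43e42 / 6.67e-11
  = 3.64e52 W

3.64e52 W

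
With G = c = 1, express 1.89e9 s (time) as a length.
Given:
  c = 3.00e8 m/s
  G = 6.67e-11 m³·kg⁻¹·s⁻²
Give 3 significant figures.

Time → length via c.
1.89e9 s × (c) = 5.67e17 m

5.67e17 m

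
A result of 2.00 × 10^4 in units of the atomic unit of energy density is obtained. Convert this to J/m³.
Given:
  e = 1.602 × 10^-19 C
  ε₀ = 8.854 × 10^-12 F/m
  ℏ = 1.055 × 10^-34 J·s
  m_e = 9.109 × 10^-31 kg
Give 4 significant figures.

One atomic unit of energy density: u_au = E_h/a₀³ = m_e⁴e¹⁰/((4πε₀)⁵ℏ⁸) = 2.929 × 10^13 J/m³.
2.00 × 10^4 × 2.929 × 10^13 J/m³ = 5.858 × 10^17 J/m³

5.858 × 10^17 J/m³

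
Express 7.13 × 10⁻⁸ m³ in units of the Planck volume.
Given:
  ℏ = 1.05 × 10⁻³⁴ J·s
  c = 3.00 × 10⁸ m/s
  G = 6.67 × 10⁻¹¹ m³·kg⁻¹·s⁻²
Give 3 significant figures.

Planck volume: V_P = (ℏG/c³)^(3/2) = 4.18 × 10⁻¹⁰⁵ m³.
7.13 × 10⁻⁸ / 4.18 × 10⁻¹⁰⁵ = 1.71 × 10⁹⁷

1.71 × 10⁹⁷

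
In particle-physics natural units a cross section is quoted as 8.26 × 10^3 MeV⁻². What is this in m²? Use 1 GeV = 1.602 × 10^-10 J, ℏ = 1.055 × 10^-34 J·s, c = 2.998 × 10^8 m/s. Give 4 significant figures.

3.220 × 10^-22 m²

Area is [L]² = [E]⁻²·(ℏc)²; restore (ℏc)².
1 GeV⁻² → (ℏc)² × (1 GeV in J)⁻² = 3.898 × 10^-32 m².
Convert the energy scale: 8.26 × 10^3 MeV⁻² = 8.26 × 10^9 GeV⁻².
Result: 8.26 × 10^9 × 3.898 × 10^-32 = 3.220 × 10^-22 m².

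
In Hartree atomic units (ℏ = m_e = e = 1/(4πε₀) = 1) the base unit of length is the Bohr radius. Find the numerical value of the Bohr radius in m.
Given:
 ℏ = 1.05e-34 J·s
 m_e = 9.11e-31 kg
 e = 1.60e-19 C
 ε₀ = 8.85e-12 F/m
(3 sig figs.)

5.26e-11 m

a₀ = 4πε₀ℏ²/(m_e e²)
  = 1.23e-78 / 2.33e-68
  = 5.26e-11 m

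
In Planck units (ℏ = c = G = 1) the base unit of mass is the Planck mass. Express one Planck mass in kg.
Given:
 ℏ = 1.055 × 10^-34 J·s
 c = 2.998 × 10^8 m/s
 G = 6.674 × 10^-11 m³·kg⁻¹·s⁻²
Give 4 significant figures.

m_P = √(ℏc/G)
  = √(4.739 × 10^-16)
  = 2.177 × 10^-8 kg

2.177 × 10^-8 kg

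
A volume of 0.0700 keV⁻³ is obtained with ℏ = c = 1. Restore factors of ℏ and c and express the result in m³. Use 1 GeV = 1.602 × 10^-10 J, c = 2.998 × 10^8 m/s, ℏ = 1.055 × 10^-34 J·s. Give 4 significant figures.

5.387 × 10^-31 m³

Volume is [L]³ = [E]⁻³·(ℏc)³.
1 GeV⁻³ → (ℏc)³ × (1 GeV in J)⁻³ = 7.696 × 10^-48 m³.
Convert the energy scale: 0.0700 keV⁻³ = 7.00 × 10^16 GeV⁻³.
Result: 7.00 × 10^16 × 7.696 × 10^-48 = 5.387 × 10^-31 m³.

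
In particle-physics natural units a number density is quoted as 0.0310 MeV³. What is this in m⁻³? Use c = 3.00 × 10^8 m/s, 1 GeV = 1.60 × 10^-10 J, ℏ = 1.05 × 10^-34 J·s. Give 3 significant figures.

Number density is [L]⁻³ = [E]³/(ℏc)³.
1 GeV³ → 1/(ℏc)³ × (1 GeV in J)³ = 1.31 × 10^47 m⁻³.
Convert the energy scale: 0.0310 MeV³ = 3.10 × 10^-11 GeV³.
Result: 3.10 × 10^-11 × 1.31 × 10^47 = 4.06 × 10^36 m⁻³.

4.06 × 10^36 m⁻³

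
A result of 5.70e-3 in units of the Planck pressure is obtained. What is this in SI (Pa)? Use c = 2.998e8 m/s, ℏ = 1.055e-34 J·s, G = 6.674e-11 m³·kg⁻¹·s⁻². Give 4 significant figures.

One Planck pressure: p_P = c⁷/(ℏG²) = 4.632e113 Pa.
5.70e-3 × 4.632e113 Pa = 2.640e111 Pa

2.640e111 Pa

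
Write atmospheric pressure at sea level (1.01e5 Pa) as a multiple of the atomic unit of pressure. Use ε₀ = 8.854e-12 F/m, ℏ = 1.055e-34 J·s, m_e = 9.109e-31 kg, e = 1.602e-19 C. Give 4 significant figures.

atomic unit of pressure: P_au = E_h/a₀³ = m_e⁴e¹⁰/((4πε₀)⁵ℏ⁸) = 2.929e13 Pa.
1.01e5 / 2.929e13 = 3.448e-9

3.448e-9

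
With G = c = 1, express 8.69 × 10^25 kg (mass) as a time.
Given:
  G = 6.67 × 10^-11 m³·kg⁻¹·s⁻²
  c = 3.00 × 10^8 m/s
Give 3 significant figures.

2.15 × 10^-10 s

Mass → time via G/c³.
8.69 × 10^25 kg × (G/c³) = 2.15 × 10^-10 s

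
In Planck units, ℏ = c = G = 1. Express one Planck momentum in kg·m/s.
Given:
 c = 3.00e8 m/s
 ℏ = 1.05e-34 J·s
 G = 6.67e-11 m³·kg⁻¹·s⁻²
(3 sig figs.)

6.52 kg·m/s

Dimensional analysis gives p_P = √(ℏc³/G).
  = √(42.5)
  = 6.52 kg·m/s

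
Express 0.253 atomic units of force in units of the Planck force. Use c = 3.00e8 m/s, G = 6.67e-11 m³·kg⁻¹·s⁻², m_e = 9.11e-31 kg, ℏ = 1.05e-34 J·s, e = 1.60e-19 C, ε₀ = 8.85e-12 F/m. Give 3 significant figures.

atomic unit of force: F_au = E_h/a₀ = m_e²e⁶/((4πε₀)³ℏ⁴) = 8.33e-8 N
Planck force: F_P = c⁴/G = 1.21e44 N
0.253 × 8.33e-8 / 1.21e44 = 1.74e-52

1.74e-52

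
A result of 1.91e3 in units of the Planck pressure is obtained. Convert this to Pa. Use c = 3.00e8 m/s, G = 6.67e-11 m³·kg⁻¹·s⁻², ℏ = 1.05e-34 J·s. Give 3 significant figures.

8.94e116 Pa

One Planck pressure: p_P = c⁷/(ℏG²) = 4.68e113 Pa.
1.91e3 × 4.68e113 Pa = 8.94e116 Pa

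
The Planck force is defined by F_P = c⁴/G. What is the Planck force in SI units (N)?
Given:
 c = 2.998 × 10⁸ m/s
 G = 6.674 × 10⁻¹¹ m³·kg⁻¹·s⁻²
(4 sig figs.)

F_P = c⁴/G
  = 8.078 × 10³³ / 6.674 × 10⁻¹¹
  = 1.210 × 10⁴⁴ N

1.210 × 10⁴⁴ N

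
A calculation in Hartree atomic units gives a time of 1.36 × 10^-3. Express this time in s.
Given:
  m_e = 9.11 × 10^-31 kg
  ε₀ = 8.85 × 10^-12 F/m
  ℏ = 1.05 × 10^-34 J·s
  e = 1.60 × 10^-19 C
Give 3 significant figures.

3.26 × 10^-20 s

One atomic unit of time: τ_au = (4πε₀)²ℏ³/(m_e e⁴) = 2.40 × 10^-17 s.
1.36 × 10^-3 × 2.40 × 10^-17 s = 3.26 × 10^-20 s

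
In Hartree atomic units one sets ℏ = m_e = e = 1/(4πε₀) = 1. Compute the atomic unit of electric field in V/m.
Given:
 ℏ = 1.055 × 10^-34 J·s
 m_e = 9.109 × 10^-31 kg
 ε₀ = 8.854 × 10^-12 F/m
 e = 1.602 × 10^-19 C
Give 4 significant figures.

5.131 × 10^11 V/m

E_au = E_h/(e a₀) = m_e²e⁵/((4πε₀)³ℏ⁴)
E_h = 4.354 × 10^-18 J
a₀ = 5.297 × 10^-11 m
E_h/(e·a₀) = 5.131 × 10^11 V/m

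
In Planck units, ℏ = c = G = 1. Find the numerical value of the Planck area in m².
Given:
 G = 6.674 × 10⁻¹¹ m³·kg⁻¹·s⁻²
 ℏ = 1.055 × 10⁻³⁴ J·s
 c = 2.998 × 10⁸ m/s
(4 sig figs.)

2.613 × 10⁻⁷⁰ m²

Dimensional analysis gives A_P = ℏG/c³.
  = 7.041 × 10⁻⁴⁵ / 2.695 × 10²⁵
  = 2.613 × 10⁻⁷⁰ m²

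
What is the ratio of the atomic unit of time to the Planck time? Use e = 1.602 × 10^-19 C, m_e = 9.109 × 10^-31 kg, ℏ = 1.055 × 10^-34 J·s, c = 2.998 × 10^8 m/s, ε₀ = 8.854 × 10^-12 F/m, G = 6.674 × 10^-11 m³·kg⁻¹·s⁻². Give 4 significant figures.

4.494 × 10^26

atomic unit of time: τ_au = (4πε₀)²ℏ³/(m_e e⁴) = 2.423 × 10^-17 s
Planck time: t_P = √(ℏG/c⁵) = 5.392 × 10^-44 s
ratio = 2.423 × 10^-17 / 5.392 × 10^-44 = 4.494 × 10^26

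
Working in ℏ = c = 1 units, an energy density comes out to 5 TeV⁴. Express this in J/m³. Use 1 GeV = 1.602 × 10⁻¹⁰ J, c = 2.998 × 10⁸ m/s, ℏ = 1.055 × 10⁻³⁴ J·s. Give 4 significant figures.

1.041 × 10⁵⁰ J/m³

[E]/[L]³ = [E]⁴/(ℏc)³; restore (ℏc)⁻³.
1 GeV⁴ → 1/(ℏc)³ × (1 GeV in J)⁴ = 2.082 × 10³⁷ J/m³.
Convert the energy scale: 5 TeV⁴ = 5.00 × 10¹² GeV⁴.
Result: 5.00 × 10¹² × 2.082 × 10³⁷ = 1.041 × 10⁵⁰ J/m³.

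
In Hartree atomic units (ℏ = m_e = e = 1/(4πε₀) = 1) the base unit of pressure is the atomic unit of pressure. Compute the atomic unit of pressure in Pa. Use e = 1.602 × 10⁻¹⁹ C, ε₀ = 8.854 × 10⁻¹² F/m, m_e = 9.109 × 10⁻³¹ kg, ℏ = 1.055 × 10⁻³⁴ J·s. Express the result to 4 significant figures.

P_au = E_h/a₀³ = m_e⁴e¹⁰/((4πε₀)⁵ℏ⁸)
E_h = 4.354 × 10⁻¹⁸ J
a₀ = 5.297 × 10⁻¹¹ m
E_h/a₀³ = 2.929 × 10¹³ Pa

2.929 × 10¹³ Pa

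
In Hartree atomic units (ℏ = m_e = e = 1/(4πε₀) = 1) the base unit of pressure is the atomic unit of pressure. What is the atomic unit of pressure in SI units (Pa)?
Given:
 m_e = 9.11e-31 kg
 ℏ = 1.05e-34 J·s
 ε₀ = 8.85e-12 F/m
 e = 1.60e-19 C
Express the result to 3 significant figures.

3.01e13 Pa

P_au = E_h/a₀³ = m_e⁴e¹⁰/((4πε₀)⁵ℏ⁸)
E_h = 4.38e-18 J
a₀ = 5.26e-11 m
E_h/a₀³ = 3.01e13 Pa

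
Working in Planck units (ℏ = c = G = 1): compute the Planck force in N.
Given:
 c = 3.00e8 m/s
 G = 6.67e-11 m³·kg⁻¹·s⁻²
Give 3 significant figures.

1.21e44 N

From ℏ = c = G = 1 the force scale is F_P = c⁴/G.
  = 8.10e33 / 6.67e-11
  = 1.21e44 N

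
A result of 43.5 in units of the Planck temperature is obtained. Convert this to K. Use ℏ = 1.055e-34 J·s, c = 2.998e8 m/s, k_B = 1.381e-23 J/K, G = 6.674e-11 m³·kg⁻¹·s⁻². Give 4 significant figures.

One Planck temperature: T_P = √(ℏc⁵/G) / k_B = 1.417e32 K.
43.5 × 1.417e32 K = 6.163e33 K

6.163e33 K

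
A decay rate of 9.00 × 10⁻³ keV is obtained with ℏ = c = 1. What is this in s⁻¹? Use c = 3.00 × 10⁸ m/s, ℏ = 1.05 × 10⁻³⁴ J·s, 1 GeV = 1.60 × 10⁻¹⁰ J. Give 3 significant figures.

1.37 × 10¹⁶ s⁻¹

A rate is [E]/ℏ; divide by ℏ.
1 GeV → 1/ℏ × (1 GeV in J) = 1.52 × 10²⁴ s⁻¹.
Convert the energy scale: 9.00 × 10⁻³ keV = 9.00 × 10⁻⁹ GeV.
Result: 9.00 × 10⁻⁹ × 1.52 × 10²⁴ = 1.37 × 10¹⁶ s⁻¹.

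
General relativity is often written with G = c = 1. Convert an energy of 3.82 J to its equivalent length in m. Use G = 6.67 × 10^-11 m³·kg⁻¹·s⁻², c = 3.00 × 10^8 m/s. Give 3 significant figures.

Energy → length via G/c⁴.
3.82 J × (G/c⁴) = 3.15 × 10^-44 m

3.15 × 10^-44 m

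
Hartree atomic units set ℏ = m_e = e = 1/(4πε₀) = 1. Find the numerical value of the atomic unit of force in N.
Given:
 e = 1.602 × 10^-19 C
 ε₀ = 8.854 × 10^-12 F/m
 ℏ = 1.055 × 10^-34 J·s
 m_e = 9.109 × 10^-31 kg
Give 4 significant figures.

Dimensional analysis gives F_au = E_h/a₀ = m_e²e⁶/((4πε₀)³ℏ⁴).
E_h = 4.354 × 10^-18 J
a₀ = 5.297 × 10^-11 m
E_h/a₀ = 8.220 × 10^-8 N

8.220 × 10^-8 N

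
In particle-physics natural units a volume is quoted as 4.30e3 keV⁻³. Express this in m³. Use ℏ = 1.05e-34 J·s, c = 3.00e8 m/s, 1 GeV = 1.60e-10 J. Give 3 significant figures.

3.28e-26 m³

Volume is [L]³ = [E]⁻³·(ℏc)³.
1 GeV⁻³ → (ℏc)³ × (1 GeV in J)⁻³ = 7.63e-48 m³.
Convert the energy scale: 4.30e3 keV⁻³ = 4.30e21 GeV⁻³.
Result: 4.30e21 × 7.63e-48 = 3.28e-26 m³.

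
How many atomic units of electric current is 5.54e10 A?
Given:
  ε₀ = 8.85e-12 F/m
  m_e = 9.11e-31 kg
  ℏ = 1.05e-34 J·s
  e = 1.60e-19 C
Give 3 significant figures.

8.30e12

atomic unit of electric current: I_au = e E_h/ℏ = m_e e⁵/((4πε₀)²ℏ³) = 6.67e-3 A.
5.54e10 / 6.67e-3 = 8.30e12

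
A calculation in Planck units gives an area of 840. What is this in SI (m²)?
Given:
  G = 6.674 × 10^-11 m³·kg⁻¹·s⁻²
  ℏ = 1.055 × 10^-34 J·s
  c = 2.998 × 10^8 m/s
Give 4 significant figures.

One Planck area: A_P = ℏG/c³ = 2.613 × 10^-70 m².
840 × 2.613 × 10^-70 m² = 2.195 × 10^-67 m²

2.195 × 10^-67 m²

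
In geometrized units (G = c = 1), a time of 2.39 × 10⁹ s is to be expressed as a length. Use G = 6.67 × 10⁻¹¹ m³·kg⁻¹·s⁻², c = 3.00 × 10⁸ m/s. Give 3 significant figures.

Time → length via c.
2.39 × 10⁹ s × (c) = 7.17 × 10¹⁷ m

7.17 × 10¹⁷ m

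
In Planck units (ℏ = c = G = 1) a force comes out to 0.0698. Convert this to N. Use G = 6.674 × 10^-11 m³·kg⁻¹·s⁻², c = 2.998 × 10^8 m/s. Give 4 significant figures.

8.449 × 10^42 N

One Planck force: F_P = c⁴/G = 1.210 × 10^44 N.
0.0698 × 1.210 × 10^44 N = 8.449 × 10^42 N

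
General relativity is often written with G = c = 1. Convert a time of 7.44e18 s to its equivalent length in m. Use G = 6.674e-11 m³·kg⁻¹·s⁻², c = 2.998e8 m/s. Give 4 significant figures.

Time → length via c.
7.44e18 s × (c) = 2.231e27 m

2.231e27 m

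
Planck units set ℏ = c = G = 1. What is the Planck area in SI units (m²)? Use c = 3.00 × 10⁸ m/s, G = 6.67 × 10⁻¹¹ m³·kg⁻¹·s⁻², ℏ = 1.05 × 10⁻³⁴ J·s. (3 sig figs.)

From ℏ = c = G = 1 the area scale is A_P = ℏG/c³.
  = 7.00 × 10⁻⁴⁵ / 2.70 × 10²⁵
  = 2.59 × 10⁻⁷⁰ m²

2.59 × 10⁻⁷⁰ m²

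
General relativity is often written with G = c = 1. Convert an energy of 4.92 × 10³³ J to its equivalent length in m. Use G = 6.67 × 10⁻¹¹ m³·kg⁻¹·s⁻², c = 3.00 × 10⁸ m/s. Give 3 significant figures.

4.05 × 10⁻¹¹ m

Energy → length via G/c⁴.
4.92 × 10³³ J × (G/c⁴) = 4.05 × 10⁻¹¹ m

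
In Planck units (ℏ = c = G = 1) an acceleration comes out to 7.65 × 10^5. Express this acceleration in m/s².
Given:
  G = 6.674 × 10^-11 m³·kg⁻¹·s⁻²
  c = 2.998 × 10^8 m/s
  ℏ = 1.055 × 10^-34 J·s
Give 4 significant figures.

4.254 × 10^57 m/s²

One Planck acceleration: a_P = √(c⁷/(ℏG)) = 5.560 × 10^51 m/s².
7.65 × 10^5 × 5.560 × 10^51 m/s² = 4.254 × 10^57 m/s²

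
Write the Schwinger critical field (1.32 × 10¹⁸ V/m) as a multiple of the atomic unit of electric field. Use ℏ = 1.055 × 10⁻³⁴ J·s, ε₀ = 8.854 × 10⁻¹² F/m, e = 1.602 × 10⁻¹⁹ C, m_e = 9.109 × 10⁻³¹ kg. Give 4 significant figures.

atomic unit of electric field: E_au = E_h/(e a₀) = m_e²e⁵/((4πε₀)³ℏ⁴) = 5.131 × 10¹¹ V/m.
1.32 × 10¹⁸ / 5.131 × 10¹¹ = 2.573 × 10⁶

2.573 × 10⁶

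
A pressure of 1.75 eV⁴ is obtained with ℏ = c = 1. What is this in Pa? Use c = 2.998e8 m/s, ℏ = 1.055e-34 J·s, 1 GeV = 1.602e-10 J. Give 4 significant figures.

Pressure is [E]/[L]³ = [E]⁴/(ℏc)³.
1 GeV⁴ → 1/(ℏc)³ × (1 GeV in J)⁴ = 2.082e37 Pa.
Convert the energy scale: 1.75 eV⁴ = 1.75e-36 GeV⁴.
Result: 1.75e-36 × 2.082e37 = 36.43 Pa.

36.43 Pa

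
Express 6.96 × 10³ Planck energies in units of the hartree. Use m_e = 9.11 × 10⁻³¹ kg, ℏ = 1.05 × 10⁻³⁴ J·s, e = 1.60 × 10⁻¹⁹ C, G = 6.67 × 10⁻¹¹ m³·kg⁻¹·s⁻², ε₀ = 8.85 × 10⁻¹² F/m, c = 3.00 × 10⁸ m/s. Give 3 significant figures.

3.11 × 10³⁰

Planck energy: E_P = √(ℏc⁵/G) = 1.96 × 10⁹ J
hartree: E_h = m_e e⁴/(4πε₀ℏ)² = 4.38 × 10⁻¹⁸ J
6.96 × 10³ × 1.96 × 10⁹ / 4.38 × 10⁻¹⁸ = 3.11 × 10³⁰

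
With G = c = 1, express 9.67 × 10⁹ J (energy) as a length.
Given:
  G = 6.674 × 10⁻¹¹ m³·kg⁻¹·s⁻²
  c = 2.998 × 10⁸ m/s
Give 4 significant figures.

Energy → length via G/c⁴.
9.67 × 10⁹ J × (G/c⁴) = 7.989 × 10⁻³⁵ m

7.989 × 10⁻³⁵ m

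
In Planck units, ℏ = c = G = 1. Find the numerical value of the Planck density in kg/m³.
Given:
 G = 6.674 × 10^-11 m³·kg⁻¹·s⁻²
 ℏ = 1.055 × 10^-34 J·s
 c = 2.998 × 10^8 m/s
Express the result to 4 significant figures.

5.154 × 10^96 kg/m³

Dimensional analysis gives ρ_P = c⁵/(ℏG²).
  = 2.422 × 10^42 / 4.699 × 10^-55
  = 5.154 × 10^96 kg/m³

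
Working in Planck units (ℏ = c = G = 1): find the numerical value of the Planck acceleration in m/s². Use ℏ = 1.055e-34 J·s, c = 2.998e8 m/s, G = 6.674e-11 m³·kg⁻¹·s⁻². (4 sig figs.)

Dimensional analysis gives a_P = √(c⁷/(ℏG)).
  = √(3.092e103)
  = 5.560e51 m/s²

5.560e51 m/s²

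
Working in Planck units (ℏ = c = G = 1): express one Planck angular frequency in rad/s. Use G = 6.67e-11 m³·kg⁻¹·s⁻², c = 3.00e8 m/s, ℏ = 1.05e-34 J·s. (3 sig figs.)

From ℏ = c = G = 1 the angular frequency scale is ω_P = √(c⁵/(ℏG)).
  = √(3.47e86)
  = 1.86e43 rad/s

1.86e43 rad/s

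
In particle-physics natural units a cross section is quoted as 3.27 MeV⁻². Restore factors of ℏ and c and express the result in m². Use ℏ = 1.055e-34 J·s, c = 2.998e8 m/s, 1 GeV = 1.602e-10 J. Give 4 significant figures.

1.275e-25 m²

Area is [L]² = [E]⁻²·(ℏc)²; restore (ℏc)².
1 GeV⁻² → (ℏc)² × (1 GeV in J)⁻² = 3.898e-32 m².
Convert the energy scale: 3.27 MeV⁻² = 3.27e6 GeV⁻².
Result: 3.27e6 × 3.898e-32 = 1.275e-25 m².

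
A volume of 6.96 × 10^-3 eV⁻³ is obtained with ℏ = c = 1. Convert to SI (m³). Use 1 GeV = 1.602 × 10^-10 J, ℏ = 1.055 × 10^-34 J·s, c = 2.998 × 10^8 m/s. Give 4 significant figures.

Volume is [L]³ = [E]⁻³·(ℏc)³.
1 GeV⁻³ → (ℏc)³ × (1 GeV in J)⁻³ = 7.696 × 10^-48 m³.
Convert the energy scale: 6.96 × 10^-3 eV⁻³ = 6.96 × 10^24 GeV⁻³.
Result: 6.96 × 10^24 × 7.696 × 10^-48 = 5.356 × 10^-23 m³.

5.356 × 10^-23 m³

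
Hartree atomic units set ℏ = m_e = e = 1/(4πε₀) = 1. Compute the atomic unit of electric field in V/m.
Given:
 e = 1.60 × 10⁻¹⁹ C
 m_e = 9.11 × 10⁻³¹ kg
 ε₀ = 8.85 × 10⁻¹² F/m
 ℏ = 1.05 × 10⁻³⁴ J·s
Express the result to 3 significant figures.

Dimensional analysis gives E_au = E_h/(e a₀) = m_e²e⁵/((4πε₀)³ℏ⁴).
E_h = 4.38 × 10⁻¹⁸ J
a₀ = 5.26 × 10⁻¹¹ m
E_h/(e·a₀) = 5.20 × 10¹¹ V/m

5.20 × 10¹¹ V/m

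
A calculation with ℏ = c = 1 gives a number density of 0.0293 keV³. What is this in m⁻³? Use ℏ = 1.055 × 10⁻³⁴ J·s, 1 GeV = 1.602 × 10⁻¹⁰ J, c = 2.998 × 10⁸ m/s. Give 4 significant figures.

Number density is [L]⁻³ = [E]³/(ℏc)³.
1 GeV³ → 1/(ℏc)³ × (1 GeV in J)³ = 1.299 × 10⁴⁷ m⁻³.
Convert the energy scale: 0.0293 keV³ = 2.93 × 10⁻²⁰ GeV³.
Result: 2.93 × 10⁻²⁰ × 1.299 × 10⁴⁷ = 3.807 × 10²⁷ m⁻³.

3.807 × 10²⁷ m⁻³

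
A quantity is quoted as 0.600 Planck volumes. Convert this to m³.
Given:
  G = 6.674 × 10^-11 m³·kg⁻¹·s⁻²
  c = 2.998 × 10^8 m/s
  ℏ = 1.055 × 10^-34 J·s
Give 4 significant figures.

2.534 × 10^-105 m³

One Planck volume: V_P = (ℏG/c³)^(3/2) = 4.224 × 10^-105 m³.
0.600 × 4.224 × 10^-105 m³ = 2.534 × 10^-105 m³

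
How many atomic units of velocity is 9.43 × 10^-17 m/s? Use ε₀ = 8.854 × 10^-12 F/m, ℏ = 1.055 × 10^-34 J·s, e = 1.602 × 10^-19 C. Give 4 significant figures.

4.313 × 10^-23

atomic unit of velocity: v_au = e²/(4πε₀ℏ) = 2.186 × 10^6 m/s.
9.43 × 10^-17 / 2.186 × 10^6 = 4.313 × 10^-23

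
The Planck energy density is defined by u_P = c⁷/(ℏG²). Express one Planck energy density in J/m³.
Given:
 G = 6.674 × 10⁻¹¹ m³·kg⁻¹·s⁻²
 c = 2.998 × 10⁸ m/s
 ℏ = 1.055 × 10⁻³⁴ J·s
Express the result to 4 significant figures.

4.632 × 10¹¹³ J/m³

u_P = c⁷/(ℏG²)
  = 2.177 × 10⁵⁹ / 4.699 × 10⁻⁵⁵
  = 4.632 × 10¹¹³ J/m³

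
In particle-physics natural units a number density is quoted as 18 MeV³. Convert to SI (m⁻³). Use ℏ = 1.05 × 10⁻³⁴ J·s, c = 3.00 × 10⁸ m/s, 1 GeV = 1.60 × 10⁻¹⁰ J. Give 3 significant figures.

2.36 × 10³⁹ m⁻³

Number density is [L]⁻³ = [E]³/(ℏc)³.
1 GeV³ → 1/(ℏc)³ × (1 GeV in J)³ = 1.31 × 10⁴⁷ m⁻³.
Convert the energy scale: 18 MeV³ = 1.80 × 10⁻⁸ GeV³.
Result: 1.80 × 10⁻⁸ × 1.31 × 10⁴⁷ = 2.36 × 10³⁹ m⁻³.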